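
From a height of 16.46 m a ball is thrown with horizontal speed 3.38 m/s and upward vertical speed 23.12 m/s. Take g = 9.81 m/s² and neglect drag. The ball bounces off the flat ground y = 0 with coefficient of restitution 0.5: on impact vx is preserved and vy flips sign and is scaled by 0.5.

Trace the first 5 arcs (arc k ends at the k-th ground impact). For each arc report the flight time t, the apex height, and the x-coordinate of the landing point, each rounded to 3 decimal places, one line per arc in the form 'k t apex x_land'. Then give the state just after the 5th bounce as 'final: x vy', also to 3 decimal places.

1 5.342 43.704 18.055
2 2.985 10.926 28.144
3 1.492 2.732 33.189
4 0.746 0.683 35.711
5 0.373 0.171 36.973
final: 36.973 0.915

Arc 1: start y=16.460, vy=23.120 → t=5.342, apex=43.704, x_land=18.055, impact vy=-29.283
  bounce: vy ← 0.5·29.283 = 14.641
Arc 2: start y=0.000, vy=14.641 → t=2.985, apex=10.926, x_land=28.144, impact vy=-14.641
  bounce: vy ← 0.5·14.641 = 7.321
Arc 3: start y=0.000, vy=7.321 → t=1.492, apex=2.732, x_land=33.189, impact vy=-7.321
  bounce: vy ← 0.5·7.321 = 3.660
Arc 4: start y=0.000, vy=3.660 → t=0.746, apex=0.683, x_land=35.711, impact vy=-3.660
  bounce: vy ← 0.5·3.660 = 1.830
Arc 5: start y=0.000, vy=1.830 → t=0.373, apex=0.171, x_land=36.973, impact vy=-1.830
  bounce: vy ← 0.5·1.830 = 0.915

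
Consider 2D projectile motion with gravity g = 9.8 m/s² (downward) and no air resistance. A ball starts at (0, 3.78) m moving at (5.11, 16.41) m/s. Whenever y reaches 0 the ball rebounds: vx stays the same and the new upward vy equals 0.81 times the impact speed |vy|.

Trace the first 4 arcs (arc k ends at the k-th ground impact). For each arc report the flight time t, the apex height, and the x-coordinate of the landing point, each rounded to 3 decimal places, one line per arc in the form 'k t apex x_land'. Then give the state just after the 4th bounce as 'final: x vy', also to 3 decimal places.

1 3.565 17.519 18.219
2 3.063 11.494 33.872
3 2.481 7.541 46.551
4 2.010 4.948 56.821
final: 56.821 7.977

Arc 1: start y=3.780, vy=16.410 → t=3.565, apex=17.519, x_land=18.219, impact vy=-18.530
  bounce: vy ← 0.81·18.530 = 15.010
Arc 2: start y=0.000, vy=15.010 → t=3.063, apex=11.494, x_land=33.872, impact vy=-15.010
  bounce: vy ← 0.81·15.010 = 12.158
Arc 3: start y=0.000, vy=12.158 → t=2.481, apex=7.541, x_land=46.551, impact vy=-12.158
  bounce: vy ← 0.81·12.158 = 9.848
Arc 4: start y=0.000, vy=9.848 → t=2.010, apex=4.948, x_land=56.821, impact vy=-9.848
  bounce: vy ← 0.81·9.848 = 7.977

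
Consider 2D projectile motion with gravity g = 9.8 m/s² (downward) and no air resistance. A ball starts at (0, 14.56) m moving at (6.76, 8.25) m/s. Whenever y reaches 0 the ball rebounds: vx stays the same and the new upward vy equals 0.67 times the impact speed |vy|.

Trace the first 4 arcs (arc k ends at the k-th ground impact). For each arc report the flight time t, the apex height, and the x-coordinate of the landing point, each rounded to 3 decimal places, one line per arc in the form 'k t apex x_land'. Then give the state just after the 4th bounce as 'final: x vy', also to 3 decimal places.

Arc 1: start y=14.560, vy=8.250 → t=2.760, apex=18.033, x_land=18.659, impact vy=-18.800
  bounce: vy ← 0.67·18.800 = 12.596
Arc 2: start y=0.000, vy=12.596 → t=2.571, apex=8.095, x_land=36.036, impact vy=-12.596
  bounce: vy ← 0.67·12.596 = 8.439
Arc 3: start y=0.000, vy=8.439 → t=1.722, apex=3.634, x_land=47.679, impact vy=-8.439
  bounce: vy ← 0.67·8.439 = 5.654
Arc 4: start y=0.000, vy=5.654 → t=1.154, apex=1.631, x_land=55.480, impact vy=-5.654
  bounce: vy ← 0.67·5.654 = 3.788

1 2.760 18.033 18.659
2 2.571 8.095 36.036
3 1.722 3.634 47.679
4 1.154 1.631 55.480
final: 55.480 3.788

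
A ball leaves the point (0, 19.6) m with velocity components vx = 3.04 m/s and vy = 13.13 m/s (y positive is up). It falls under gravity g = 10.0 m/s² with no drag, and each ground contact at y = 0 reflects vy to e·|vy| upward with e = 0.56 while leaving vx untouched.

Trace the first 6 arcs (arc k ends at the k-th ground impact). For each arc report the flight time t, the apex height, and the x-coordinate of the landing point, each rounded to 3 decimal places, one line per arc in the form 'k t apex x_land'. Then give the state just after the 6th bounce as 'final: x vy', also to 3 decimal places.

Arc 1: start y=19.600, vy=13.130 → t=3.689, apex=28.220, x_land=11.214, impact vy=-23.757
  bounce: vy ← 0.56·23.757 = 13.304
Arc 2: start y=0.000, vy=13.304 → t=2.661, apex=8.850, x_land=19.302, impact vy=-13.304
  bounce: vy ← 0.56·13.304 = 7.450
Arc 3: start y=0.000, vy=7.450 → t=1.490, apex=2.775, x_land=23.832, impact vy=-7.450
  bounce: vy ← 0.56·7.450 = 4.172
Arc 4: start y=0.000, vy=4.172 → t=0.834, apex=0.870, x_land=26.369, impact vy=-4.172
  bounce: vy ← 0.56·4.172 = 2.336
Arc 5: start y=0.000, vy=2.336 → t=0.467, apex=0.273, x_land=27.789, impact vy=-2.336
  bounce: vy ← 0.56·2.336 = 1.308
Arc 6: start y=0.000, vy=1.308 → t=0.262, apex=0.086, x_land=28.585, impact vy=-1.308
  bounce: vy ← 0.56·1.308 = 0.733

1 3.689 28.220 11.214
2 2.661 8.850 19.302
3 1.490 2.775 23.832
4 0.834 0.870 26.369
5 0.467 0.273 27.789
6 0.262 0.086 28.585
final: 28.585 0.733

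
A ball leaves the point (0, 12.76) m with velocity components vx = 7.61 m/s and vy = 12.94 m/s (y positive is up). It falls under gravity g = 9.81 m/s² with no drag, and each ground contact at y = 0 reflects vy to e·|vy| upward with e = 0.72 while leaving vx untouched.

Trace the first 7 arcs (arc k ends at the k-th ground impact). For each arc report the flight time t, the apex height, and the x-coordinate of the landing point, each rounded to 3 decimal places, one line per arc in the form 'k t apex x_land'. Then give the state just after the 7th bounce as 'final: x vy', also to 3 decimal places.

1 3.403 21.294 25.894
2 3.000 11.039 48.727
3 2.160 5.723 65.167
4 1.555 2.967 77.003
5 1.120 1.538 85.525
6 0.806 0.797 91.662
7 0.581 0.413 96.080
final: 96.080 2.050

Arc 1: start y=12.760, vy=12.940 → t=3.403, apex=21.294, x_land=25.894, impact vy=-20.440
  bounce: vy ← 0.72·20.440 = 14.717
Arc 2: start y=0.000, vy=14.717 → t=3.000, apex=11.039, x_land=48.727, impact vy=-14.717
  bounce: vy ← 0.72·14.717 = 10.596
Arc 3: start y=0.000, vy=10.596 → t=2.160, apex=5.723, x_land=65.167, impact vy=-10.596
  bounce: vy ← 0.72·10.596 = 7.629
Arc 4: start y=0.000, vy=7.629 → t=1.555, apex=2.967, x_land=77.003, impact vy=-7.629
  bounce: vy ← 0.72·7.629 = 5.493
Arc 5: start y=0.000, vy=5.493 → t=1.120, apex=1.538, x_land=85.525, impact vy=-5.493
  bounce: vy ← 0.72·5.493 = 3.955
Arc 6: start y=0.000, vy=3.955 → t=0.806, apex=0.797, x_land=91.662, impact vy=-3.955
  bounce: vy ← 0.72·3.955 = 2.848
Arc 7: start y=0.000, vy=2.848 → t=0.581, apex=0.413, x_land=96.080, impact vy=-2.848
  bounce: vy ← 0.72·2.848 = 2.050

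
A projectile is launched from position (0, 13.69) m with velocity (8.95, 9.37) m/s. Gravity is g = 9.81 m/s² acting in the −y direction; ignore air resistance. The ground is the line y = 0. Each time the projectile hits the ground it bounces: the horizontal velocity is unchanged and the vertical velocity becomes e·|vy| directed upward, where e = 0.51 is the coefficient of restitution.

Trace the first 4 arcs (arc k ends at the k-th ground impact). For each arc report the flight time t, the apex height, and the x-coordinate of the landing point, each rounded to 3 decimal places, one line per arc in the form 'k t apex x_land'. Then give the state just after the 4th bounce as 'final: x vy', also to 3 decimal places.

Arc 1: start y=13.690, vy=9.370 → t=2.880, apex=18.165, x_land=25.772, impact vy=-18.878
  bounce: vy ← 0.51·18.878 = 9.628
Arc 2: start y=0.000, vy=9.628 → t=1.963, apex=4.725, x_land=43.340, impact vy=-9.628
  bounce: vy ← 0.51·9.628 = 4.910
Arc 3: start y=0.000, vy=4.910 → t=1.001, apex=1.229, x_land=52.300, impact vy=-4.910
  bounce: vy ← 0.51·4.910 = 2.504
Arc 4: start y=0.000, vy=2.504 → t=0.511, apex=0.320, x_land=56.869, impact vy=-2.504
  bounce: vy ← 0.51·2.504 = 1.277

1 2.880 18.165 25.772
2 1.963 4.725 43.340
3 1.001 1.229 52.300
4 0.511 0.320 56.869
final: 56.869 1.277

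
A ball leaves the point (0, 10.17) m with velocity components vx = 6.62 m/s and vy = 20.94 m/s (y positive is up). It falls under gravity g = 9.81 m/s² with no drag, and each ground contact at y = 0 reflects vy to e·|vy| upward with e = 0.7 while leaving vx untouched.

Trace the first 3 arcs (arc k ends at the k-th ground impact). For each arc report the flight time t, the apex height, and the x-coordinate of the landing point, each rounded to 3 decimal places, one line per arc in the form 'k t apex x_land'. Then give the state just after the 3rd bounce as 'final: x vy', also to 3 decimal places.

1 4.709 32.519 31.176
2 3.605 15.934 55.040
3 2.523 7.808 71.744
final: 71.744 8.664

Arc 1: start y=10.170, vy=20.940 → t=4.709, apex=32.519, x_land=31.176, impact vy=-25.259
  bounce: vy ← 0.7·25.259 = 17.681
Arc 2: start y=0.000, vy=17.681 → t=3.605, apex=15.934, x_land=55.040, impact vy=-17.681
  bounce: vy ← 0.7·17.681 = 12.377
Arc 3: start y=0.000, vy=12.377 → t=2.523, apex=7.808, x_land=71.744, impact vy=-12.377
  bounce: vy ← 0.7·12.377 = 8.664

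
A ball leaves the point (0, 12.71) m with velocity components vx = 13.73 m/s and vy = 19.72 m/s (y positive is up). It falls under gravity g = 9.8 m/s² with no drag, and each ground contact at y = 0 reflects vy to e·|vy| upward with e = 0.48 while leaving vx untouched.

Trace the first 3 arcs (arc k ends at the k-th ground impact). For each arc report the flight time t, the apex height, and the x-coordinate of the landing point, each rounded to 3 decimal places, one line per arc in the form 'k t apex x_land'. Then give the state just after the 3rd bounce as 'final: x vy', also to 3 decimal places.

1 4.590 32.551 63.016
2 2.474 7.500 96.988
3 1.188 1.728 113.295
final: 113.295 2.793

Arc 1: start y=12.710, vy=19.720 → t=4.590, apex=32.551, x_land=63.016, impact vy=-25.259
  bounce: vy ← 0.48·25.259 = 12.124
Arc 2: start y=0.000, vy=12.124 → t=2.474, apex=7.500, x_land=96.988, impact vy=-12.124
  bounce: vy ← 0.48·12.124 = 5.820
Arc 3: start y=0.000, vy=5.820 → t=1.188, apex=1.728, x_land=113.295, impact vy=-5.820
  bounce: vy ← 0.48·5.820 = 2.793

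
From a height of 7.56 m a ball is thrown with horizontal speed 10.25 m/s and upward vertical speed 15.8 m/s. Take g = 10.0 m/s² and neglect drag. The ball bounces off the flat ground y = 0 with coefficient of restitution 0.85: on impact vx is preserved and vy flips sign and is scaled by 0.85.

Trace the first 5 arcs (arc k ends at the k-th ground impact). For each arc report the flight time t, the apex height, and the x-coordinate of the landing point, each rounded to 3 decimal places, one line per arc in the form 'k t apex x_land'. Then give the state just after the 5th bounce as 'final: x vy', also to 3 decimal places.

1 3.582 20.042 36.717
2 3.404 14.480 71.603
3 2.893 10.462 101.257
4 2.459 7.559 126.462
5 2.090 5.461 147.887
final: 147.887 8.883

Arc 1: start y=7.560, vy=15.800 → t=3.582, apex=20.042, x_land=36.717, impact vy=-20.021
  bounce: vy ← 0.85·20.021 = 17.018
Arc 2: start y=0.000, vy=17.018 → t=3.404, apex=14.480, x_land=71.603, impact vy=-17.018
  bounce: vy ← 0.85·17.018 = 14.465
Arc 3: start y=0.000, vy=14.465 → t=2.893, apex=10.462, x_land=101.257, impact vy=-14.465
  bounce: vy ← 0.85·14.465 = 12.295
Arc 4: start y=0.000, vy=12.295 → t=2.459, apex=7.559, x_land=126.462, impact vy=-12.295
  bounce: vy ← 0.85·12.295 = 10.451
Arc 5: start y=0.000, vy=10.451 → t=2.090, apex=5.461, x_land=147.887, impact vy=-10.451
  bounce: vy ← 0.85·10.451 = 8.883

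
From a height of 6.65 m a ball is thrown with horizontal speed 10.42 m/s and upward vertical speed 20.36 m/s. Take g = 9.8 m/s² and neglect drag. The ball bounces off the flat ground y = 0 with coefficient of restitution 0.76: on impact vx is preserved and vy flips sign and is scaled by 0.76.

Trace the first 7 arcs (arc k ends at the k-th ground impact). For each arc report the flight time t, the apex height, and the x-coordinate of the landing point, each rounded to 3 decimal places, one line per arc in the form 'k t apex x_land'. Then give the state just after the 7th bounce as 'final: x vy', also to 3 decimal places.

1 4.459 27.799 46.467
2 3.620 16.057 84.192
3 2.752 9.275 112.864
4 2.091 5.357 134.654
5 1.589 3.094 151.214
6 1.208 1.787 163.800
7 0.918 1.032 173.365
final: 173.365 3.419

Arc 1: start y=6.650, vy=20.360 → t=4.459, apex=27.799, x_land=46.467, impact vy=-23.342
  bounce: vy ← 0.76·23.342 = 17.740
Arc 2: start y=0.000, vy=17.740 → t=3.620, apex=16.057, x_land=84.192, impact vy=-17.740
  bounce: vy ← 0.76·17.740 = 13.483
Arc 3: start y=0.000, vy=13.483 → t=2.752, apex=9.275, x_land=112.864, impact vy=-13.483
  bounce: vy ← 0.76·13.483 = 10.247
Arc 4: start y=0.000, vy=10.247 → t=2.091, apex=5.357, x_land=134.654, impact vy=-10.247
  bounce: vy ← 0.76·10.247 = 7.788
Arc 5: start y=0.000, vy=7.788 → t=1.589, apex=3.094, x_land=151.214, impact vy=-7.788
  bounce: vy ← 0.76·7.788 = 5.919
Arc 6: start y=0.000, vy=5.919 → t=1.208, apex=1.787, x_land=163.800, impact vy=-5.919
  bounce: vy ← 0.76·5.919 = 4.498
Arc 7: start y=0.000, vy=4.498 → t=0.918, apex=1.032, x_land=173.365, impact vy=-4.498
  bounce: vy ← 0.76·4.498 = 3.419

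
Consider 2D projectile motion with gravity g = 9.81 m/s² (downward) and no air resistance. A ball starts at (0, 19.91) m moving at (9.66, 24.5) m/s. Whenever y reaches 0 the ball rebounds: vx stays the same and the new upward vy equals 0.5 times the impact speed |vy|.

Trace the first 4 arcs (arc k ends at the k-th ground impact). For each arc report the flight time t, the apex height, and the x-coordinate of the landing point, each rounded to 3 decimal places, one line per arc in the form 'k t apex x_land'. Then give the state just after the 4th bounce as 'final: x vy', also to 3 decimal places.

1 5.706 50.504 55.122
2 3.209 12.626 86.119
3 1.604 3.156 101.618
4 0.802 0.789 109.367
final: 109.367 1.967

Arc 1: start y=19.910, vy=24.500 → t=5.706, apex=50.504, x_land=55.122, impact vy=-31.478
  bounce: vy ← 0.5·31.478 = 15.739
Arc 2: start y=0.000, vy=15.739 → t=3.209, apex=12.626, x_land=86.119, impact vy=-15.739
  bounce: vy ← 0.5·15.739 = 7.870
Arc 3: start y=0.000, vy=7.870 → t=1.604, apex=3.156, x_land=101.618, impact vy=-7.870
  bounce: vy ← 0.5·7.870 = 3.935
Arc 4: start y=0.000, vy=3.935 → t=0.802, apex=0.789, x_land=109.367, impact vy=-3.935
  bounce: vy ← 0.5·3.935 = 1.967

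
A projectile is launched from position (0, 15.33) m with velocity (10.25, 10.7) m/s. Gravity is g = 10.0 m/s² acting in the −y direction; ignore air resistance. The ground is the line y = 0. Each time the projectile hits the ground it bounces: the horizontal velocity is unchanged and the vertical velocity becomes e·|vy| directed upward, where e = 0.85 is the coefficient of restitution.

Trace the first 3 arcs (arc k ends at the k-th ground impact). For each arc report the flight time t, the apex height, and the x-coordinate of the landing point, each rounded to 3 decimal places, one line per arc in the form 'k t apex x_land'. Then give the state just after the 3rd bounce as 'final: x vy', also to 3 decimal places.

Arc 1: start y=15.330, vy=10.700 → t=3.122, apex=21.054, x_land=32.001, impact vy=-20.520
  bounce: vy ← 0.85·20.520 = 17.442
Arc 2: start y=0.000, vy=17.442 → t=3.488, apex=15.212, x_land=67.758, impact vy=-17.442
  bounce: vy ← 0.85·17.442 = 14.826
Arc 3: start y=0.000, vy=14.826 → t=2.965, apex=10.991, x_land=98.151, impact vy=-14.826
  bounce: vy ← 0.85·14.826 = 12.602

1 3.122 21.054 32.001
2 3.488 15.212 67.758
3 2.965 10.991 98.151
final: 98.151 12.602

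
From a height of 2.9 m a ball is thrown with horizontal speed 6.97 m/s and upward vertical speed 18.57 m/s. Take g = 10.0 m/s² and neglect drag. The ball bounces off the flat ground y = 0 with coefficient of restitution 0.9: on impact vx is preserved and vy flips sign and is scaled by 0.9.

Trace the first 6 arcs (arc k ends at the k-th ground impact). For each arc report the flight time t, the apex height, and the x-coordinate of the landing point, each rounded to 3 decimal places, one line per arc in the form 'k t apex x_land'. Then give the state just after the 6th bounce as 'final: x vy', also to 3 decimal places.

Arc 1: start y=2.900, vy=18.570 → t=3.864, apex=20.142, x_land=26.933, impact vy=-20.071
  bounce: vy ← 0.9·20.071 = 18.064
Arc 2: start y=0.000, vy=18.064 → t=3.613, apex=16.315, x_land=52.114, impact vy=-18.064
  bounce: vy ← 0.9·18.064 = 16.258
Arc 3: start y=0.000, vy=16.258 → t=3.252, apex=13.215, x_land=74.777, impact vy=-16.258
  bounce: vy ← 0.9·16.258 = 14.632
Arc 4: start y=0.000, vy=14.632 → t=2.926, apex=10.704, x_land=95.173, impact vy=-14.632
  bounce: vy ← 0.9·14.632 = 13.169
Arc 5: start y=0.000, vy=13.169 → t=2.634, apex=8.671, x_land=113.530, impact vy=-13.169
  bounce: vy ← 0.9·13.169 = 11.852
Arc 6: start y=0.000, vy=11.852 → t=2.370, apex=7.023, x_land=130.052, impact vy=-11.852
  bounce: vy ← 0.9·11.852 = 10.667

1 3.864 20.142 26.933
2 3.613 16.315 52.114
3 3.252 13.215 74.777
4 2.926 10.704 95.173
5 2.634 8.671 113.530
6 2.370 7.023 130.052
final: 130.052 10.667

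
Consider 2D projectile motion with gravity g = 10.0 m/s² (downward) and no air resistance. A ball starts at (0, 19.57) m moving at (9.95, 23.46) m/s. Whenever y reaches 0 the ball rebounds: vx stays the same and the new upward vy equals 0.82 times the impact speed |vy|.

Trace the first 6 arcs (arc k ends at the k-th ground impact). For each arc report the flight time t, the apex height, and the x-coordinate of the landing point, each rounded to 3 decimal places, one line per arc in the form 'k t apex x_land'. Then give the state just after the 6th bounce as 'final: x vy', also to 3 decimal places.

1 5.415 47.089 53.878
2 5.033 31.662 103.955
3 4.127 21.290 145.018
4 3.384 14.315 178.690
5 2.775 9.626 206.301
6 2.275 6.472 228.942
final: 228.942 9.329

Arc 1: start y=19.570, vy=23.460 → t=5.415, apex=47.089, x_land=53.878, impact vy=-30.688
  bounce: vy ← 0.82·30.688 = 25.164
Arc 2: start y=0.000, vy=25.164 → t=5.033, apex=31.662, x_land=103.955, impact vy=-25.164
  bounce: vy ← 0.82·25.164 = 20.635
Arc 3: start y=0.000, vy=20.635 → t=4.127, apex=21.290, x_land=145.018, impact vy=-20.635
  bounce: vy ← 0.82·20.635 = 16.921
Arc 4: start y=0.000, vy=16.921 → t=3.384, apex=14.315, x_land=178.690, impact vy=-16.921
  bounce: vy ← 0.82·16.921 = 13.875
Arc 5: start y=0.000, vy=13.875 → t=2.775, apex=9.626, x_land=206.301, impact vy=-13.875
  bounce: vy ← 0.82·13.875 = 11.377
Arc 6: start y=0.000, vy=11.377 → t=2.275, apex=6.472, x_land=228.942, impact vy=-11.377
  bounce: vy ← 0.82·11.377 = 9.329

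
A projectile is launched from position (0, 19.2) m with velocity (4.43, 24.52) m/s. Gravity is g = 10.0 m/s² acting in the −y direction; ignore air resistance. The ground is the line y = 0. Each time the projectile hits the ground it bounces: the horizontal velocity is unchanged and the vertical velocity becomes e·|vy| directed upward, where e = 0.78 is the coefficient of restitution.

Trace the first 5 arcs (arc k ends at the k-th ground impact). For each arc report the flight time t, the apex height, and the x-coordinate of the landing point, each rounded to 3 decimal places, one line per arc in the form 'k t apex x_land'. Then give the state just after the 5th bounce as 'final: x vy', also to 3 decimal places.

1 5.591 49.262 24.767
2 4.897 29.971 46.459
3 3.819 18.234 63.379
4 2.979 11.094 76.576
5 2.324 6.749 86.870
final: 86.870 9.062

Arc 1: start y=19.200, vy=24.520 → t=5.591, apex=49.262, x_land=24.767, impact vy=-31.388
  bounce: vy ← 0.78·31.388 = 24.483
Arc 2: start y=0.000, vy=24.483 → t=4.897, apex=29.971, x_land=46.459, impact vy=-24.483
  bounce: vy ← 0.78·24.483 = 19.097
Arc 3: start y=0.000, vy=19.097 → t=3.819, apex=18.234, x_land=63.379, impact vy=-19.097
  bounce: vy ← 0.78·19.097 = 14.895
Arc 4: start y=0.000, vy=14.895 → t=2.979, apex=11.094, x_land=76.576, impact vy=-14.895
  bounce: vy ← 0.78·14.895 = 11.618
Arc 5: start y=0.000, vy=11.618 → t=2.324, apex=6.749, x_land=86.870, impact vy=-11.618
  bounce: vy ← 0.78·11.618 = 9.062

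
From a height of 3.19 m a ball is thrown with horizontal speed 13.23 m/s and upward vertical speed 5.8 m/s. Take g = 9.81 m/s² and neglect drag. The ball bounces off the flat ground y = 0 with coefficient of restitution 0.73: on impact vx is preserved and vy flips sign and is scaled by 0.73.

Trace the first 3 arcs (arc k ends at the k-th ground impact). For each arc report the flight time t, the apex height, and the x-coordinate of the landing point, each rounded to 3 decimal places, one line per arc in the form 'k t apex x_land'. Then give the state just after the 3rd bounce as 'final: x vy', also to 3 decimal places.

1 1.591 4.905 21.051
2 1.460 2.614 40.366
3 1.066 1.393 54.466
final: 54.466 3.816

Arc 1: start y=3.190, vy=5.800 → t=1.591, apex=4.905, x_land=21.051, impact vy=-9.810
  bounce: vy ← 0.73·9.810 = 7.161
Arc 2: start y=0.000, vy=7.161 → t=1.460, apex=2.614, x_land=40.366, impact vy=-7.161
  bounce: vy ← 0.73·7.161 = 5.228
Arc 3: start y=0.000, vy=5.228 → t=1.066, apex=1.393, x_land=54.466, impact vy=-5.228
  bounce: vy ← 0.73·5.228 = 3.816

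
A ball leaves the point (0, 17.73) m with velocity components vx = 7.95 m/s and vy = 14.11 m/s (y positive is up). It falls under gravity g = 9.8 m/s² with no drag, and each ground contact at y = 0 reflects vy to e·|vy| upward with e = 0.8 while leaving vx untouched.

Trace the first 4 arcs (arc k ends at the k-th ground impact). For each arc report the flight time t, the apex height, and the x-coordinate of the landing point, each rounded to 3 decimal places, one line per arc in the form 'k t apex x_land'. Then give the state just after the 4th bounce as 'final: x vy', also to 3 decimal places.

1 3.825 27.888 30.412
2 3.817 17.848 60.758
3 3.054 11.423 85.034
4 2.443 7.311 104.456
final: 104.456 9.576

Arc 1: start y=17.730, vy=14.110 → t=3.825, apex=27.888, x_land=30.412, impact vy=-23.379
  bounce: vy ← 0.8·23.379 = 18.704
Arc 2: start y=0.000, vy=18.704 → t=3.817, apex=17.848, x_land=60.758, impact vy=-18.704
  bounce: vy ← 0.8·18.704 = 14.963
Arc 3: start y=0.000, vy=14.963 → t=3.054, apex=11.423, x_land=85.034, impact vy=-14.963
  bounce: vy ← 0.8·14.963 = 11.970
Arc 4: start y=0.000, vy=11.970 → t=2.443, apex=7.311, x_land=104.456, impact vy=-11.970
  bounce: vy ← 0.8·11.970 = 9.576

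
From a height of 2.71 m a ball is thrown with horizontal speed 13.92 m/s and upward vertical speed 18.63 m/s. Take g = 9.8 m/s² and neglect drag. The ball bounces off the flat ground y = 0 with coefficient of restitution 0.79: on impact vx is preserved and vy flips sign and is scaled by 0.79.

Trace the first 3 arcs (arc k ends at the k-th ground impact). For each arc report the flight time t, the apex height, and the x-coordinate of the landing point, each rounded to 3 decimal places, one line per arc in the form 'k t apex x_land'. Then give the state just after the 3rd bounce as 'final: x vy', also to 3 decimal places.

1 3.942 20.418 54.877
2 3.225 12.743 99.773
3 2.548 7.953 135.241
final: 135.241 9.863

Arc 1: start y=2.710, vy=18.630 → t=3.942, apex=20.418, x_land=54.877, impact vy=-20.005
  bounce: vy ← 0.79·20.005 = 15.804
Arc 2: start y=0.000, vy=15.804 → t=3.225, apex=12.743, x_land=99.773, impact vy=-15.804
  bounce: vy ← 0.79·15.804 = 12.485
Arc 3: start y=0.000, vy=12.485 → t=2.548, apex=7.953, x_land=135.241, impact vy=-12.485
  bounce: vy ← 0.79·12.485 = 9.863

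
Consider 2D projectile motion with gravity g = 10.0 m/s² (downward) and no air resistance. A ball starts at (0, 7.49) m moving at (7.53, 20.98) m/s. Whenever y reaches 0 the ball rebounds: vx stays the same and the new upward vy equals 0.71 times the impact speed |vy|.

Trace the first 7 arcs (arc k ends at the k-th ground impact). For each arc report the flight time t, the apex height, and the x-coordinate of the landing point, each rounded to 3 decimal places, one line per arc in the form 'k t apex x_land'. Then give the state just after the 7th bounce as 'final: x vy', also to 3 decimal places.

Arc 1: start y=7.490, vy=20.980 → t=4.527, apex=29.498, x_land=34.088, impact vy=-24.289
  bounce: vy ← 0.71·24.289 = 17.245
Arc 2: start y=0.000, vy=17.245 → t=3.449, apex=14.870, x_land=60.059, impact vy=-17.245
  bounce: vy ← 0.71·17.245 = 12.244
Arc 3: start y=0.000, vy=12.244 → t=2.449, apex=7.496, x_land=78.499, impact vy=-12.244
  bounce: vy ← 0.71·12.244 = 8.693
Arc 4: start y=0.000, vy=8.693 → t=1.739, apex=3.779, x_land=91.591, impact vy=-8.693
  bounce: vy ← 0.71·8.693 = 6.172
Arc 5: start y=0.000, vy=6.172 → t=1.234, apex=1.905, x_land=100.886, impact vy=-6.172
  bounce: vy ← 0.71·6.172 = 4.382
Arc 6: start y=0.000, vy=4.382 → t=0.876, apex=0.960, x_land=107.486, impact vy=-4.382
  bounce: vy ← 0.71·4.382 = 3.111
Arc 7: start y=0.000, vy=3.111 → t=0.622, apex=0.484, x_land=112.172, impact vy=-3.111
  bounce: vy ← 0.71·3.111 = 2.209

1 4.527 29.498 34.088
2 3.449 14.870 60.059
3 2.449 7.496 78.499
4 1.739 3.779 91.591
5 1.234 1.905 100.886
6 0.876 0.960 107.486
7 0.622 0.484 112.172
final: 112.172 2.209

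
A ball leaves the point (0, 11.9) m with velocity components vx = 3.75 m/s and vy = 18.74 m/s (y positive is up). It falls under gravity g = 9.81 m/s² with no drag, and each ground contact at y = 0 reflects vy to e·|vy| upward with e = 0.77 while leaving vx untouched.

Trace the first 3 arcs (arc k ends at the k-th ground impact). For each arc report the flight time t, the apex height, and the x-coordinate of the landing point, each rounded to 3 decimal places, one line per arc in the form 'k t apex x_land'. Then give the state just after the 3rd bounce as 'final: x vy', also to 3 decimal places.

Arc 1: start y=11.900, vy=18.740 → t=4.375, apex=29.799, x_land=16.407, impact vy=-24.180
  bounce: vy ← 0.77·24.180 = 18.618
Arc 2: start y=0.000, vy=18.618 → t=3.796, apex=17.668, x_land=30.641, impact vy=-18.618
  bounce: vy ← 0.77·18.618 = 14.336
Arc 3: start y=0.000, vy=14.336 → t=2.923, apex=10.475, x_land=41.601, impact vy=-14.336
  bounce: vy ← 0.77·14.336 = 11.039

1 4.375 29.799 16.407
2 3.796 17.668 30.641
3 2.923 10.475 41.601
final: 41.601 11.039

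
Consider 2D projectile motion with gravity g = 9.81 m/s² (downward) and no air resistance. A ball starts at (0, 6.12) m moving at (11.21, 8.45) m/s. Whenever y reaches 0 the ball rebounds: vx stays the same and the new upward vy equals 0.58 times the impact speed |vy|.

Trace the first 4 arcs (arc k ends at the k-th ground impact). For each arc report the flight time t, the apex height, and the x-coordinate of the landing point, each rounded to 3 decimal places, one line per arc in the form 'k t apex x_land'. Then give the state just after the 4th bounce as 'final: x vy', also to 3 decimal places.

1 2.272 9.759 25.468
2 1.636 3.283 43.810
3 0.949 1.104 54.449
4 0.550 0.372 60.619
final: 60.619 1.566

Arc 1: start y=6.120, vy=8.450 → t=2.272, apex=9.759, x_land=25.468, impact vy=-13.838
  bounce: vy ← 0.58·13.838 = 8.026
Arc 2: start y=0.000, vy=8.026 → t=1.636, apex=3.283, x_land=43.810, impact vy=-8.026
  bounce: vy ← 0.58·8.026 = 4.655
Arc 3: start y=0.000, vy=4.655 → t=0.949, apex=1.104, x_land=54.449, impact vy=-4.655
  bounce: vy ← 0.58·4.655 = 2.700
Arc 4: start y=0.000, vy=2.700 → t=0.550, apex=0.372, x_land=60.619, impact vy=-2.700
  bounce: vy ← 0.58·2.700 = 1.566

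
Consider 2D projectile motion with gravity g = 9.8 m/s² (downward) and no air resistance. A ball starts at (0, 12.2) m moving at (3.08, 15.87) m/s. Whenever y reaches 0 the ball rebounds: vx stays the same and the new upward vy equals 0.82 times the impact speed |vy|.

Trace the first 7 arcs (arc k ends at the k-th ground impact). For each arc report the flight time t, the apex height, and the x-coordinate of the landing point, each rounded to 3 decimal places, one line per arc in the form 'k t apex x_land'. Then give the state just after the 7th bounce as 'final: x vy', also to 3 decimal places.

1 3.880 25.050 11.952
2 3.708 16.844 23.373
3 3.041 11.326 32.738
4 2.493 7.615 40.417
5 2.045 5.121 46.714
6 1.677 3.443 51.878
7 1.375 2.315 56.112
final: 56.112 5.524

Arc 1: start y=12.200, vy=15.870 → t=3.880, apex=25.050, x_land=11.952, impact vy=-22.158
  bounce: vy ← 0.82·22.158 = 18.170
Arc 2: start y=0.000, vy=18.170 → t=3.708, apex=16.844, x_land=23.373, impact vy=-18.170
  bounce: vy ← 0.82·18.170 = 14.899
Arc 3: start y=0.000, vy=14.899 → t=3.041, apex=11.326, x_land=32.738, impact vy=-14.899
  bounce: vy ← 0.82·14.899 = 12.217
Arc 4: start y=0.000, vy=12.217 → t=2.493, apex=7.615, x_land=40.417, impact vy=-12.217
  bounce: vy ← 0.82·12.217 = 10.018
Arc 5: start y=0.000, vy=10.018 → t=2.045, apex=5.121, x_land=46.714, impact vy=-10.018
  bounce: vy ← 0.82·10.018 = 8.215
Arc 6: start y=0.000, vy=8.215 → t=1.677, apex=3.443, x_land=51.878, impact vy=-8.215
  bounce: vy ← 0.82·8.215 = 6.736
Arc 7: start y=0.000, vy=6.736 → t=1.375, apex=2.315, x_land=56.112, impact vy=-6.736
  bounce: vy ← 0.82·6.736 = 5.524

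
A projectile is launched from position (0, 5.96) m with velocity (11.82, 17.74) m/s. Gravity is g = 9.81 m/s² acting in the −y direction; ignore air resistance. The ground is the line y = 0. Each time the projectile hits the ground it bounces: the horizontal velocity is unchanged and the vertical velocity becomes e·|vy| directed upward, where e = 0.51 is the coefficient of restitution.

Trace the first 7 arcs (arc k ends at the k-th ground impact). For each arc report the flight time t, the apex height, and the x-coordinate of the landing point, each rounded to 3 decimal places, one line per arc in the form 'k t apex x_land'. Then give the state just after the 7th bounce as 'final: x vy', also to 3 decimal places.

1 3.926 22.000 46.408
2 2.160 5.722 71.941
3 1.102 1.488 84.963
4 0.562 0.387 91.605
5 0.287 0.101 94.992
6 0.146 0.026 96.719
7 0.075 0.007 97.600
final: 97.600 0.186

Arc 1: start y=5.960, vy=17.740 → t=3.926, apex=22.000, x_land=46.408, impact vy=-20.776
  bounce: vy ← 0.51·20.776 = 10.596
Arc 2: start y=0.000, vy=10.596 → t=2.160, apex=5.722, x_land=71.941, impact vy=-10.596
  bounce: vy ← 0.51·10.596 = 5.404
Arc 3: start y=0.000, vy=5.404 → t=1.102, apex=1.488, x_land=84.963, impact vy=-5.404
  bounce: vy ← 0.51·5.404 = 2.756
Arc 4: start y=0.000, vy=2.756 → t=0.562, apex=0.387, x_land=91.605, impact vy=-2.756
  bounce: vy ← 0.51·2.756 = 1.406
Arc 5: start y=0.000, vy=1.406 → t=0.287, apex=0.101, x_land=94.992, impact vy=-1.406
  bounce: vy ← 0.51·1.406 = 0.717
Arc 6: start y=0.000, vy=0.717 → t=0.146, apex=0.026, x_land=96.719, impact vy=-0.717
  bounce: vy ← 0.51·0.717 = 0.366
Arc 7: start y=0.000, vy=0.366 → t=0.075, apex=0.007, x_land=97.600, impact vy=-0.366
  bounce: vy ← 0.51·0.366 = 0.186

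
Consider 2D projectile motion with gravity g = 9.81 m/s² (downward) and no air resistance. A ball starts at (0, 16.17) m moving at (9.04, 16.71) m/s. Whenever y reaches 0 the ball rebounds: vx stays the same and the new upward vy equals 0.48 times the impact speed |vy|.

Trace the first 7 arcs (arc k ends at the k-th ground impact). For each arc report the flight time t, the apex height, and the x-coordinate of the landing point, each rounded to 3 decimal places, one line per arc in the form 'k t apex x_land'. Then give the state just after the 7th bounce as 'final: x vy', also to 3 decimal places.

Arc 1: start y=16.170, vy=16.710 → t=4.193, apex=30.402, x_land=37.904, impact vy=-24.423
  bounce: vy ← 0.48·24.423 = 11.723
Arc 2: start y=0.000, vy=11.723 → t=2.390, apex=7.005, x_land=59.510, impact vy=-11.723
  bounce: vy ← 0.48·11.723 = 5.627
Arc 3: start y=0.000, vy=5.627 → t=1.147, apex=1.614, x_land=69.881, impact vy=-5.627
  bounce: vy ← 0.48·5.627 = 2.701
Arc 4: start y=0.000, vy=2.701 → t=0.551, apex=0.372, x_land=74.859, impact vy=-2.701
  bounce: vy ← 0.48·2.701 = 1.296
Arc 5: start y=0.000, vy=1.296 → t=0.264, apex=0.086, x_land=77.248, impact vy=-1.296
  bounce: vy ← 0.48·1.296 = 0.622
Arc 6: start y=0.000, vy=0.622 → t=0.127, apex=0.020, x_land=78.395, impact vy=-0.622
  bounce: vy ← 0.48·0.622 = 0.299
Arc 7: start y=0.000, vy=0.299 → t=0.061, apex=0.005, x_land=78.946, impact vy=-0.299
  bounce: vy ← 0.48·0.299 = 0.143

1 4.193 30.402 37.904
2 2.390 7.005 59.510
3 1.147 1.614 69.881
4 0.551 0.372 74.859
5 0.264 0.086 77.248
6 0.127 0.020 78.395
7 0.061 0.005 78.946
final: 78.946 0.143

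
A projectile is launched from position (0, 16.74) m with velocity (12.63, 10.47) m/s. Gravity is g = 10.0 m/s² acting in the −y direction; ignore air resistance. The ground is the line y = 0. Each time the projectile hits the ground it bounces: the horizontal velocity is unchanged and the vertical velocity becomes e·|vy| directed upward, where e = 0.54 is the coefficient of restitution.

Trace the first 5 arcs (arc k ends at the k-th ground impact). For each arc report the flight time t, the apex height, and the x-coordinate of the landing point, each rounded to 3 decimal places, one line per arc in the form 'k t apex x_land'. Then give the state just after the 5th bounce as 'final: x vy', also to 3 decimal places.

Arc 1: start y=16.740, vy=10.470 → t=3.155, apex=22.221, x_land=39.849, impact vy=-21.081
  bounce: vy ← 0.54·21.081 = 11.384
Arc 2: start y=0.000, vy=11.384 → t=2.277, apex=6.480, x_land=68.605, impact vy=-11.384
  bounce: vy ← 0.54·11.384 = 6.147
Arc 3: start y=0.000, vy=6.147 → t=1.229, apex=1.889, x_land=84.133, impact vy=-6.147
  bounce: vy ← 0.54·6.147 = 3.320
Arc 4: start y=0.000, vy=3.320 → t=0.664, apex=0.551, x_land=92.518, impact vy=-3.320
  bounce: vy ← 0.54·3.320 = 1.793
Arc 5: start y=0.000, vy=1.793 → t=0.359, apex=0.161, x_land=97.046, impact vy=-1.793
  bounce: vy ← 0.54·1.793 = 0.968

1 3.155 22.221 39.849
2 2.277 6.480 68.605
3 1.229 1.889 84.133
4 0.664 0.551 92.518
5 0.359 0.161 97.046
final: 97.046 0.968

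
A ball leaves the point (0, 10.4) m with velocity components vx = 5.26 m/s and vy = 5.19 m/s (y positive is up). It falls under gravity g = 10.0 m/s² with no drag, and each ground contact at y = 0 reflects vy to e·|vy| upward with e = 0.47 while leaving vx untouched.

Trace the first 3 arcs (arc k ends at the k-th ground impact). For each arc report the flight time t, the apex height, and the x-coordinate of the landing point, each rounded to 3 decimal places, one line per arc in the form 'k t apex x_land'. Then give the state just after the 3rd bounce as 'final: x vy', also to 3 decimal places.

1 2.052 11.747 10.792
2 1.441 2.595 18.371
3 0.677 0.573 21.933
final: 21.933 1.591

Arc 1: start y=10.400, vy=5.190 → t=2.052, apex=11.747, x_land=10.792, impact vy=-15.328
  bounce: vy ← 0.47·15.328 = 7.204
Arc 2: start y=0.000, vy=7.204 → t=1.441, apex=2.595, x_land=18.371, impact vy=-7.204
  bounce: vy ← 0.47·7.204 = 3.386
Arc 3: start y=0.000, vy=3.386 → t=0.677, apex=0.573, x_land=21.933, impact vy=-3.386
  bounce: vy ← 0.47·3.386 = 1.591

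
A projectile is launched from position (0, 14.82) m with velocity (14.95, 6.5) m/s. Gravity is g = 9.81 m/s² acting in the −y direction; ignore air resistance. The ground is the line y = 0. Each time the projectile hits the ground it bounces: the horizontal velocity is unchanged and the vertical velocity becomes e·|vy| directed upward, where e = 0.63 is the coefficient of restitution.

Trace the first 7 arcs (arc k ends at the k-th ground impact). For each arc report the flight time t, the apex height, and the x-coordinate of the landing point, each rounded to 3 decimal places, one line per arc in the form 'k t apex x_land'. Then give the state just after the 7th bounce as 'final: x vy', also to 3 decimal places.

1 2.523 16.973 37.716
2 2.344 6.737 72.757
3 1.477 2.674 94.833
4 0.930 1.061 108.741
5 0.586 0.421 117.503
6 0.369 0.167 123.023
7 0.233 0.066 126.500
final: 126.500 0.719

Arc 1: start y=14.820, vy=6.500 → t=2.523, apex=16.973, x_land=37.716, impact vy=-18.249
  bounce: vy ← 0.63·18.249 = 11.497
Arc 2: start y=0.000, vy=11.497 → t=2.344, apex=6.737, x_land=72.757, impact vy=-11.497
  bounce: vy ← 0.63·11.497 = 7.243
Arc 3: start y=0.000, vy=7.243 → t=1.477, apex=2.674, x_land=94.833, impact vy=-7.243
  bounce: vy ← 0.63·7.243 = 4.563
Arc 4: start y=0.000, vy=4.563 → t=0.930, apex=1.061, x_land=108.741, impact vy=-4.563
  bounce: vy ← 0.63·4.563 = 2.875
Arc 5: start y=0.000, vy=2.875 → t=0.586, apex=0.421, x_land=117.503, impact vy=-2.875
  bounce: vy ← 0.63·2.875 = 1.811
Arc 6: start y=0.000, vy=1.811 → t=0.369, apex=0.167, x_land=123.023, impact vy=-1.811
  bounce: vy ← 0.63·1.811 = 1.141
Arc 7: start y=0.000, vy=1.141 → t=0.233, apex=0.066, x_land=126.500, impact vy=-1.141
  bounce: vy ← 0.63·1.141 = 0.719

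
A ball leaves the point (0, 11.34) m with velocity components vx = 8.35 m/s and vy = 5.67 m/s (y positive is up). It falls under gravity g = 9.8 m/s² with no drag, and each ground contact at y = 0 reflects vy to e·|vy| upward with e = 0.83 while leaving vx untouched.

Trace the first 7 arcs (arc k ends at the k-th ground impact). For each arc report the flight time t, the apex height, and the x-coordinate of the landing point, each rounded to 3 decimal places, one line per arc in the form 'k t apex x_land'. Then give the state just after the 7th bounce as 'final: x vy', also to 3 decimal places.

Arc 1: start y=11.340, vy=5.670 → t=2.206, apex=12.980, x_land=18.421, impact vy=-15.950
  bounce: vy ← 0.83·15.950 = 13.239
Arc 2: start y=0.000, vy=13.239 → t=2.702, apex=8.942, x_land=40.981, impact vy=-13.239
  bounce: vy ← 0.83·13.239 = 10.988
Arc 3: start y=0.000, vy=10.988 → t=2.242, apex=6.160, x_land=59.706, impact vy=-10.988
  bounce: vy ← 0.83·10.988 = 9.120
Arc 4: start y=0.000, vy=9.120 → t=1.861, apex=4.244, x_land=75.248, impact vy=-9.120
  bounce: vy ← 0.83·9.120 = 7.570
Arc 5: start y=0.000, vy=7.570 → t=1.545, apex=2.924, x_land=88.147, impact vy=-7.570
  bounce: vy ← 0.83·7.570 = 6.283
Arc 6: start y=0.000, vy=6.283 → t=1.282, apex=2.014, x_land=98.854, impact vy=-6.283
  bounce: vy ← 0.83·6.283 = 5.215
Arc 7: start y=0.000, vy=5.215 → t=1.064, apex=1.387, x_land=107.740, impact vy=-5.215
  bounce: vy ← 0.83·5.215 = 4.328

1 2.206 12.980 18.421
2 2.702 8.942 40.981
3 2.242 6.160 59.706
4 1.861 4.244 75.248
5 1.545 2.924 88.147
6 1.282 2.014 98.854
7 1.064 1.387 107.740
final: 107.740 4.328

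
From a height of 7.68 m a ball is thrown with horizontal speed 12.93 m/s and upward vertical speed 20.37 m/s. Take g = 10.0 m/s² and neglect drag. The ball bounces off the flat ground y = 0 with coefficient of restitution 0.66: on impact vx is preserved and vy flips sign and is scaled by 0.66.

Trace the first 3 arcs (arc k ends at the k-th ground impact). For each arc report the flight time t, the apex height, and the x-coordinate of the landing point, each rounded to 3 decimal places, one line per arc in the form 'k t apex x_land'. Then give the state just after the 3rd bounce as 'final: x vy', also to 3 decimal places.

1 4.421 28.427 57.169
2 3.147 12.383 97.865
3 2.077 5.394 124.724
final: 124.724 6.855

Arc 1: start y=7.680, vy=20.370 → t=4.421, apex=28.427, x_land=57.169, impact vy=-23.844
  bounce: vy ← 0.66·23.844 = 15.737
Arc 2: start y=0.000, vy=15.737 → t=3.147, apex=12.383, x_land=97.865, impact vy=-15.737
  bounce: vy ← 0.66·15.737 = 10.386
Arc 3: start y=0.000, vy=10.386 → t=2.077, apex=5.394, x_land=124.724, impact vy=-10.386
  bounce: vy ← 0.66·10.386 = 6.855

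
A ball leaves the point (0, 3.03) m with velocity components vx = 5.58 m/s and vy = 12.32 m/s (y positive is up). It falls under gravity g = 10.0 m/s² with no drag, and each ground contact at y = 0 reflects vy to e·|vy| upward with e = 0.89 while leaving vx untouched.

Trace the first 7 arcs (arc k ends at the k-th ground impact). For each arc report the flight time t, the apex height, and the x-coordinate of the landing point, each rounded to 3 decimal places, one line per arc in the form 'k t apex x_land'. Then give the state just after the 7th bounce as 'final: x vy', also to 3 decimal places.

1 2.689 10.619 15.006
2 2.594 8.411 29.481
3 2.309 6.663 42.364
4 2.055 5.278 53.829
5 1.829 4.180 64.034
6 1.628 3.311 73.116
7 1.449 2.623 81.198
final: 81.198 6.446

Arc 1: start y=3.030, vy=12.320 → t=2.689, apex=10.619, x_land=15.006, impact vy=-14.573
  bounce: vy ← 0.89·14.573 = 12.970
Arc 2: start y=0.000, vy=12.970 → t=2.594, apex=8.411, x_land=29.481, impact vy=-12.970
  bounce: vy ← 0.89·12.970 = 11.544
Arc 3: start y=0.000, vy=11.544 → t=2.309, apex=6.663, x_land=42.364, impact vy=-11.544
  bounce: vy ← 0.89·11.544 = 10.274
Arc 4: start y=0.000, vy=10.274 → t=2.055, apex=5.278, x_land=53.829, impact vy=-10.274
  bounce: vy ← 0.89·10.274 = 9.144
Arc 5: start y=0.000, vy=9.144 → t=1.829, apex=4.180, x_land=64.034, impact vy=-9.144
  bounce: vy ← 0.89·9.144 = 8.138
Arc 6: start y=0.000, vy=8.138 → t=1.628, apex=3.311, x_land=73.116, impact vy=-8.138
  bounce: vy ← 0.89·8.138 = 7.243
Arc 7: start y=0.000, vy=7.243 → t=1.449, apex=2.623, x_land=81.198, impact vy=-7.243
  bounce: vy ← 0.89·7.243 = 6.446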